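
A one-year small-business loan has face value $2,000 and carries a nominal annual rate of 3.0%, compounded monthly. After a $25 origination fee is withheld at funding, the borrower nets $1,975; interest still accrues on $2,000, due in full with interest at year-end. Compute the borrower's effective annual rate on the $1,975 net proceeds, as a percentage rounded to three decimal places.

Amount owed after one year: 2,000 × (1 + 0.030/12)^12 = 2,000 × 1.030416 = $2,060.83.
Effective rate on net proceeds: 2,060.83 / 1,975 − 1 = 0.043459 = 4.346%.

4.346%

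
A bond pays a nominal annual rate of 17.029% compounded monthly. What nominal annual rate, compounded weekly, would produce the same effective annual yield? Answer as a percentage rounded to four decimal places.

16.9368%

EAR = (1 + 0.17029/12)^12 − 1 = 0.184230.
Solve (1 + r/52)^52 = 1.184230: r/52 = 1.184230^(1/52) − 1 = 0.003257, so r = 0.169368 = 16.9368%.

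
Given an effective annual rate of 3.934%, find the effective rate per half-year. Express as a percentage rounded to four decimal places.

1.9480%

The per-half-year rate i satisfies (1 + i)^2 = 1 + 0.03934.
i = 1.03934^(1/2) − 1 = 0.0194803 = 1.9480%.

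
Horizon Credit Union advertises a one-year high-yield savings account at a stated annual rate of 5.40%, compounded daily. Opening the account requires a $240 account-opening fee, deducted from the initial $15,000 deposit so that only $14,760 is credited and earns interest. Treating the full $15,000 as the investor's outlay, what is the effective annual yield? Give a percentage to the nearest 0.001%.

3.859%

Value after one year: 14,760 × (1 + 0.0540/365)^365 = 14,760 × 1.055480 = $15,578.89.
Effective yield on the $15,000 outlay: 15,578.89 / 15,000 − 1 = 0.038593 = 3.859%.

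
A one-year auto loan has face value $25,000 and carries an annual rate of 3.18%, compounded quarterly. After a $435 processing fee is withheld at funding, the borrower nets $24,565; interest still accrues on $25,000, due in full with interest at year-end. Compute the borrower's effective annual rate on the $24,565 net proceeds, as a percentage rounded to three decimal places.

5.046%

Amount owed after one year: 25,000 × (1 + 0.0318/4)^4 = 25,000 × 1.032181 = $25,804.53.
Effective rate on net proceeds: 25,804.53 / 24,565 − 1 = 0.050459 = 5.046%.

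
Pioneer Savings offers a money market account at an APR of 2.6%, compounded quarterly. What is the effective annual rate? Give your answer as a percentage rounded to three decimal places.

2.625%

EAR = (1 + 0.026/4)^4 − 1.
= 1.026255 − 1 = 2.625%.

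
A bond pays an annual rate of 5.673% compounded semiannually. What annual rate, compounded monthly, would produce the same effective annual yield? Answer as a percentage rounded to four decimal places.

EAR = (1 + 0.05673/2)^2 − 1 = 0.057535.
Solve (1 + r/12)^12 = 1.057535: r/12 = 1.057535^(1/12) − 1 = 0.004673, so r = 0.056071 = 5.6071%.

5.6071%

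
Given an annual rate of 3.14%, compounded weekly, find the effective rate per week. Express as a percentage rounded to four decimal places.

0.0604%

With a nominal annual rate compounded weekly, the periodic rate is the nominal rate divided by 52.
i = 0.0314 / 52 = 0.0006038 = 0.0604%.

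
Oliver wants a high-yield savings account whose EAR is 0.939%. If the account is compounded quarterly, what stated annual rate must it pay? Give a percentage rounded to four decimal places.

(1 + r/4)^4 − 1 = 0.00939, so 1 + r/4 = 1.00939^(1/4).
r/4 = 0.002339, so r = 0.009357 = 0.9357%.

0.9357%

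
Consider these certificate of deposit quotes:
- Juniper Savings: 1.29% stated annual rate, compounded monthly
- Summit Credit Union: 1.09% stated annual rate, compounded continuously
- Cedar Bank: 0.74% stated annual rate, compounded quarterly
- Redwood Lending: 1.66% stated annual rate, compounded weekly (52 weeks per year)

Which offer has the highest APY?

Redwood Lending

Juniper Savings: (1 + 0.0129/12)^12 − 1 = 1.298%
Summit Credit Union: e^0.0109 − 1 = 1.096%
Cedar Bank: (1 + 0.0074/4)^4 − 1 = 0.742%
Redwood Lending: (1 + 0.0166/52)^52 − 1 = 1.674%
The highest effective annual rate is Redwood Lending at 1.674%.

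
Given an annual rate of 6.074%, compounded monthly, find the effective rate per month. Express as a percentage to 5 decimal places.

0.50617%

With a nominal annual rate compounded monthly, the periodic rate is the nominal rate divided by 12.
i = 0.06074 / 12 = 0.0050617 = 0.50617%.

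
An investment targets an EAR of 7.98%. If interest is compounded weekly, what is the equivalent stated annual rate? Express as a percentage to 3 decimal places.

7.683%

(1 + r/52)^52 − 1 = 0.0798, so 1 + r/52 = 1.0798^(1/52).
r/52 = 0.001478, so r = 0.076833 = 7.683%.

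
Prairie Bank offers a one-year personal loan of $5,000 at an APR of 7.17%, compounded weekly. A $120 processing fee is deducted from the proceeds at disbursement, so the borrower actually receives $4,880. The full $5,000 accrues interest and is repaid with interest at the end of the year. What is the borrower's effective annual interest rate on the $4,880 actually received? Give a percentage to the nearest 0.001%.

Amount owed after one year: 5,000 × (1 + 0.0717/52)^52 = 5,000 × 1.074280 = $5,371.40.
Effective rate on net proceeds: 5,371.40 / 4,880 − 1 = 0.100697 = 10.070%.

10.070%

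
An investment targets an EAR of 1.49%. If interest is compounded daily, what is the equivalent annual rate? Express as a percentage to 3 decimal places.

(1 + r/365)^365 − 1 = 0.0149, so 1 + r/365 = 1.0149^(1/365).
r/365 = 0.000041, so r = 0.014790 = 1.479%.

1.479%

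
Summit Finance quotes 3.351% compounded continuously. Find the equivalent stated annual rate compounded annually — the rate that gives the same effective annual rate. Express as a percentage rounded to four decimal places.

EAR under continuous compounding: e^0.03351 − 1 = 0.034078.
Compounded annually, the equivalent nominal rate is the EAR itself: 3.4078%.

3.4078%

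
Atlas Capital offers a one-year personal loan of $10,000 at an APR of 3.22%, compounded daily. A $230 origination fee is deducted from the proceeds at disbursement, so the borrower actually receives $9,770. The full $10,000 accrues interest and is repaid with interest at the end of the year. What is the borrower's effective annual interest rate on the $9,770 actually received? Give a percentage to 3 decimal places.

5.703%

Amount owed after one year: 10,000 × (1 + 0.0322/365)^365 = 10,000 × 1.032723 = $10,327.23.
Effective rate on net proceeds: 10,327.23 / 9,770 − 1 = 0.057034 = 5.703%.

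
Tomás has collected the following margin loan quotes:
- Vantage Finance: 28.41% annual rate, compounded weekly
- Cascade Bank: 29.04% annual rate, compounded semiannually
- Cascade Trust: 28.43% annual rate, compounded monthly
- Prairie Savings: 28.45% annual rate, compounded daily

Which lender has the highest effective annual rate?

Vantage Finance: (1 + 0.2841/52)^52 − 1 = 32.754%
Cascade Bank: (1 + 0.2904/2)^2 − 1 = 31.148%
Cascade Trust: (1 + 0.2843/12)^12 − 1 = 32.443%
Prairie Savings: (1 + 0.2845/365)^365 − 1 = 32.895%
The highest effective annual rate is Prairie Savings at 32.895%.

Prairie Savings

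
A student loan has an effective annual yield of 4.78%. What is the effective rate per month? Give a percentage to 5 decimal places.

The per-month rate i satisfies (1 + i)^12 = 1 + 0.0478.
i = 1.0478^(1/12) − 1 = 0.0038986 = 0.38986%.

0.38986%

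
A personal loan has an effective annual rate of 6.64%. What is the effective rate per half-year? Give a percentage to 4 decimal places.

The per-half-year rate i satisfies (1 + i)^2 = 1 + 0.0664.
i = 1.0664^(1/2) − 1 = 0.0326665 = 3.2666%.

3.2666%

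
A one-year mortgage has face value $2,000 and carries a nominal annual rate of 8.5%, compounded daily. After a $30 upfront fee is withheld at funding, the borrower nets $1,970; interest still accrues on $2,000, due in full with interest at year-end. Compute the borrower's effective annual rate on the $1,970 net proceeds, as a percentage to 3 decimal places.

10.529%

Amount owed after one year: 2,000 × (1 + 0.085/365)^365 = 2,000 × 1.088706 = $2,177.41.
Effective rate on net proceeds: 2,177.41 / 1,970 − 1 = 0.105286 = 10.529%.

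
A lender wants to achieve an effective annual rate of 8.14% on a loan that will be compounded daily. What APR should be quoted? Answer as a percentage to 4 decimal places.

(1 + r/365)^365 − 1 = 0.0814, so 1 + r/365 = 1.0814^(1/365).
r/365 = 0.000214, so r = 0.078265 = 7.8265%.

7.8265%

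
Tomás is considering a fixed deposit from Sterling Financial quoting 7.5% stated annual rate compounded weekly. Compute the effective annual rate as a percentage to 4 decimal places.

7.7826%

EAR = (1 + 0.075/52)^52 − 1.
= 1.077826 − 1 = 7.7826%.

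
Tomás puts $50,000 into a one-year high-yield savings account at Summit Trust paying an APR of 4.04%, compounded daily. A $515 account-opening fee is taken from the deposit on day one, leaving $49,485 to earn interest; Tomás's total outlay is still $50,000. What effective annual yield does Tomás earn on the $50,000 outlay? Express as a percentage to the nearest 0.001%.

3.050%

Value after one year: 49,485 × (1 + 0.0404/365)^365 = 49,485 × 1.041225 = $51,525.01.
Effective yield on the $50,000 outlay: 51,525.01 / 50,000 − 1 = 0.030500 = 3.050%.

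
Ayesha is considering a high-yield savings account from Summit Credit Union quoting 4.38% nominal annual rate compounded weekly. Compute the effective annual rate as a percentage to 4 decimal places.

EAR = (1 + 0.0438/52)^52 − 1.
= 1.044754 − 1 = 4.4754%.

4.4754%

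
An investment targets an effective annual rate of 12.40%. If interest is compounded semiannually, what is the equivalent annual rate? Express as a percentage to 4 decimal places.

12.0377%

(1 + r/2)^2 − 1 = 0.1240, so 1 + r/2 = 1.1240^(1/2).
r/2 = 0.060189, so r = 0.120377 = 12.0377%.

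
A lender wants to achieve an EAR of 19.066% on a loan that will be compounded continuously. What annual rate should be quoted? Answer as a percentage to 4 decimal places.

Continuous: nominal r satisfies e^r − 1 = 0.19066.
r = ln(1 + 0.19066) = ln(1.19066) = 0.174508 = 17.4508%.

17.4508%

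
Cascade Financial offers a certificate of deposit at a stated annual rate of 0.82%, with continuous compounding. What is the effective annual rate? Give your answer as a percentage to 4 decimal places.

With continuous compounding, EAR = e^0.0082 − 1.
e^0.0082 = 1.008234, so EAR = 0.008234 = 0.8234%.

0.8234%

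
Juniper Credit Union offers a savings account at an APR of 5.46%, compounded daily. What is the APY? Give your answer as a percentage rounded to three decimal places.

5.611%

EAR = (1 + 0.0546/365)^365 − 1.
= (1 + 0.000150)^365 − 1 = 1.056114 − 1 = 5.611%.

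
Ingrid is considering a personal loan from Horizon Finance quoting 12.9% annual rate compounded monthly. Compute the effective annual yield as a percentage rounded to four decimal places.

EAR = (1 + 0.129/12)^12 − 1.
= 1.136907 − 1 = 13.6907%.

13.6907%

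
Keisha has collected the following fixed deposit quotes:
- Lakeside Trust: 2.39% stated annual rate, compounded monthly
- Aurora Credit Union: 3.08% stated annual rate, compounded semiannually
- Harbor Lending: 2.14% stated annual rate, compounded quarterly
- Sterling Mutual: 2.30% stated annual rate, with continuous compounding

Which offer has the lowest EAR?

Harbor Lending

Lakeside Trust: (1 + 0.0239/12)^12 − 1 = 2.416%
Aurora Credit Union: (1 + 0.0308/2)^2 − 1 = 3.104%
Harbor Lending: (1 + 0.0214/4)^4 − 1 = 2.157%
Sterling Mutual: e^0.0230 − 1 = 2.327%
The lowest effective annual rate is Harbor Lending at 2.157%.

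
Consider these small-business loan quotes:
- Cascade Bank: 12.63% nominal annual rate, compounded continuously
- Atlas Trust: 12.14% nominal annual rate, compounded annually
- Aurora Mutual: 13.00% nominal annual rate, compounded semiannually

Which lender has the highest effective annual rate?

Cascade Bank

Cascade Bank: e^0.1263 − 1 = 13.462%
Atlas Trust: compounded annually, EAR = 12.140%
Aurora Mutual: (1 + 0.1300/2)^2 − 1 = 13.422%
The highest effective annual rate is Cascade Bank at 13.462%.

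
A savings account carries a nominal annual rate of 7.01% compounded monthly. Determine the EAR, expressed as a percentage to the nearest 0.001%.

EAR = (1 + 0.0701/12)^12 − 1.
= (1 + 0.005842)^12 − 1 = 1.072397 − 1 = 7.240%.

7.240%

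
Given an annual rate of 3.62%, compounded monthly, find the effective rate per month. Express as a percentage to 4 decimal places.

With a nominal annual rate compounded monthly, the periodic rate is the nominal rate divided by 12.
i = 0.0362 / 12 = 0.0030167 = 0.3017%.

0.3017%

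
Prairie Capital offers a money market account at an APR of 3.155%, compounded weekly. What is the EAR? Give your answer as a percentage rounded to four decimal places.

EAR = (1 + 0.03155/52)^52 − 1.
= (1 + 0.000607)^52 − 1 = 1.032043 − 1 = 3.2043%.

3.2043%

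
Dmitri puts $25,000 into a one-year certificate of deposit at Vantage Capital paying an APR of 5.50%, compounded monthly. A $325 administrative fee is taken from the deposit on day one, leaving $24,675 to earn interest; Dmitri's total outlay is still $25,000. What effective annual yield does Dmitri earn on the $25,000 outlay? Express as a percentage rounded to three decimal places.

4.267%

Value after one year: 24,675 × (1 + 0.0550/12)^12 = 24,675 × 1.056408 = $26,066.86.
Effective yield on the $25,000 outlay: 26,066.86 / 25,000 − 1 = 0.042675 = 4.267%.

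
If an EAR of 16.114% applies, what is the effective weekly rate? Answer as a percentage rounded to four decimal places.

The per-week rate i satisfies (1 + i)^52 = 1 + 0.16114.
i = 1.16114^(1/52) − 1 = 0.0028773 = 0.2877%.

0.2877%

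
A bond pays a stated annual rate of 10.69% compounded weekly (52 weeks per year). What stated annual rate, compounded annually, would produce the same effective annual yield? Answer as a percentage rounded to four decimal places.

11.2701%

EAR = (1 + 0.1069/52)^52 − 1 = 0.112701.
Compounded annually, the equivalent nominal rate is the EAR itself: 11.2701%.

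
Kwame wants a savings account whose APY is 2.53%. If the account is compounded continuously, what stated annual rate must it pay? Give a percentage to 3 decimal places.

2.499%

Continuous: nominal r satisfies e^r − 1 = 0.0253.
r = ln(1 + 0.0253) = ln(1.0253) = 0.024985 = 2.499%.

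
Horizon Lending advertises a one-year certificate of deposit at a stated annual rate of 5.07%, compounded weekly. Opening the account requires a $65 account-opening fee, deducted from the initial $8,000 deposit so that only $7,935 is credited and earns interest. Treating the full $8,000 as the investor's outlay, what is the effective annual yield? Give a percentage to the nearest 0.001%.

Value after one year: 7,935 × (1 + 0.0507/52)^52 = 7,935 × 1.051981 = $8,347.47.
Effective yield on the $8,000 outlay: 8,347.47 / 8,000 − 1 = 0.043434 = 4.343%.

4.343%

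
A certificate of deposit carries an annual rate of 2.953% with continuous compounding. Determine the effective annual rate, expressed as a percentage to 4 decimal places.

2.9970%

With continuous compounding, EAR = e^0.02953 − 1.
e^0.02953 = 1.029970, so EAR = 0.029970 = 2.9970%.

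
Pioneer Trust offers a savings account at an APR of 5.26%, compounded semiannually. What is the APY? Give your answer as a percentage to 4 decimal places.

5.3292%

EAR = (1 + 0.0526/2)^2 − 1.
= (1 + 0.026300)^2 − 1 = 1.053292 − 1 = 5.3292%.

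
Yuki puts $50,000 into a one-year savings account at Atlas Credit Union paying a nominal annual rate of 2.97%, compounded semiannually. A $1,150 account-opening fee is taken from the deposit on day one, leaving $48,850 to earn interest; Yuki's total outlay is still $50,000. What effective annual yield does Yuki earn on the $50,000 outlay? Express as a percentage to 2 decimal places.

Value after one year: 48,850 × (1 + 0.0297/2)^2 = 48,850 × 1.029921 = $50,311.62.
Effective yield on the $50,000 outlay: 50,311.62 / 50,000 − 1 = 0.006232 = 0.62%.

0.62%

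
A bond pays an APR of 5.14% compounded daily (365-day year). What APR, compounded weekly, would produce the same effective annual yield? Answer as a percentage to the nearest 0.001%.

EAR = (1 + 0.0514/365)^365 − 1 = 0.052740.
Solve (1 + r/52)^52 = 1.052740: r/52 = 1.052740^(1/52) − 1 = 0.000989, so r = 0.051422 = 5.142%.

5.142%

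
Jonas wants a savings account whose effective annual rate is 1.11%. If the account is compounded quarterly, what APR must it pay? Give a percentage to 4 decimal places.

1.1054%

(1 + r/4)^4 − 1 = 0.0111, so 1 + r/4 = 1.0111^(1/4).
r/4 = 0.002764, so r = 0.011054 = 1.1054%.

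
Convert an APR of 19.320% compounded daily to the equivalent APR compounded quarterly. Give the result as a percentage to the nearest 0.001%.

EAR = (1 + 0.19320/365)^365 − 1 = 0.213063.
Solve (1 + r/4)^4 = 1.213063: r/4 = 1.213063^(1/4) − 1 = 0.049472, so r = 0.197888 = 19.789%.

19.789%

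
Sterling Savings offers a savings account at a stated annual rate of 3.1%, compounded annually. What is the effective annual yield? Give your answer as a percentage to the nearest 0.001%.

3.100%

Annual compounding means the effective rate equals the nominal rate: 3.100%.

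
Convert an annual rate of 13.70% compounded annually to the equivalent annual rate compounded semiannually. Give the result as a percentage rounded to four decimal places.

13.2604%

Compounded annually, EAR = nominal = 0.137000.
Solve (1 + r/2)^2 = 1.137000: r/2 = 1.137000^(1/2) − 1 = 0.066302, so r = 0.132604 = 13.2604%.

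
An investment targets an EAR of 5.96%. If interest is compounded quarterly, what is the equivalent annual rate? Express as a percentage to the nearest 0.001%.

(1 + r/4)^4 − 1 = 0.0596, so 1 + r/4 = 1.0596^(1/4).
r/4 = 0.014578, so r = 0.058312 = 5.831%.

5.831%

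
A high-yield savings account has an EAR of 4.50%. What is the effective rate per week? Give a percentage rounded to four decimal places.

The per-week rate i satisfies (1 + i)^52 = 1 + 0.0450.
i = 1.0450^(1/52) − 1 = 0.0008468 = 0.0847%.

0.0847%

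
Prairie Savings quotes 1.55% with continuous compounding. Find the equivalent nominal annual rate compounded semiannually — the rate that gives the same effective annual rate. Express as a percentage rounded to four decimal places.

1.5560%

EAR under continuous compounding: e^0.0155 − 1 = 0.015621.
Solve (1 + r/2)^2 = 1.015621: r/2 = 1.015621^(1/2) − 1 = 0.007780, so r = 0.015560 = 1.5560%.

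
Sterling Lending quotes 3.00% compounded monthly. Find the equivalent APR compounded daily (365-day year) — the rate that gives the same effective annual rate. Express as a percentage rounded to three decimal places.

2.996%

EAR = (1 + 0.0300/12)^12 − 1 = 0.030416.
Solve (1 + r/365)^365 = 1.030416: r/365 = 1.030416^(1/365) − 1 = 0.000082, so r = 0.029964 = 2.996%.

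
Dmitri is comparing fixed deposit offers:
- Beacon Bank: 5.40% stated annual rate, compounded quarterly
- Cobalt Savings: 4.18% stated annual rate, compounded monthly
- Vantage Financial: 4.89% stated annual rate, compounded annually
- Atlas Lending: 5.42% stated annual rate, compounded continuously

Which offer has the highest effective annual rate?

Beacon Bank: (1 + 0.0540/4)^4 − 1 = 5.510%
Cobalt Savings: (1 + 0.0418/12)^12 − 1 = 4.261%
Vantage Financial: compounded annually, EAR = 4.890%
Atlas Lending: e^0.0542 − 1 = 5.570%
The highest effective annual rate is Atlas Lending at 5.570%.

Atlas Lending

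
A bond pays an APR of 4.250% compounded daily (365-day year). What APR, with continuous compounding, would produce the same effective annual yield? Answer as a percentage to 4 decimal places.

4.2498%

EAR = (1 + 0.04250/365)^365 − 1 = 0.043413.
Equivalent continuous rate: r = ln(1 + 0.043413) = 0.042498 = 4.2498%.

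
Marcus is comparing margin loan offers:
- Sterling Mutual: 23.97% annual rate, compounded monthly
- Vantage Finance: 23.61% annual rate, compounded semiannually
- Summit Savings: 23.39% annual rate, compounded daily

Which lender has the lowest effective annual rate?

Sterling Mutual: (1 + 0.2397/12)^12 − 1 = 26.787%
Vantage Finance: (1 + 0.2361/2)^2 − 1 = 25.004%
Summit Savings: (1 + 0.2339/365)^365 − 1 = 26.342%
The lowest effective annual rate is Vantage Finance at 25.004%.

Vantage Finance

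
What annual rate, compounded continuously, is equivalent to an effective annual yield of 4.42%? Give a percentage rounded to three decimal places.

4.325%

Continuous: nominal r satisfies e^r − 1 = 0.0442.
r = ln(1 + 0.0442) = ln(1.0442) = 0.043251 = 4.325%.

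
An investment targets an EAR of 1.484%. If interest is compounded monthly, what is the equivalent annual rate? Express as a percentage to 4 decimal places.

(1 + r/12)^12 − 1 = 0.01484, so 1 + r/12 = 1.01484^(1/12).
r/12 = 0.001228, so r = 0.014740 = 1.4740%.

1.4740%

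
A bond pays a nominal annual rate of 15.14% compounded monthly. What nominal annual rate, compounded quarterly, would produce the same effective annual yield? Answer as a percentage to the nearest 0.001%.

15.332%

EAR = (1 + 0.1514/12)^12 − 1 = 0.162361.
Solve (1 + r/4)^4 = 1.162361: r/4 = 1.162361^(1/4) − 1 = 0.038330, so r = 0.153318 = 15.332%.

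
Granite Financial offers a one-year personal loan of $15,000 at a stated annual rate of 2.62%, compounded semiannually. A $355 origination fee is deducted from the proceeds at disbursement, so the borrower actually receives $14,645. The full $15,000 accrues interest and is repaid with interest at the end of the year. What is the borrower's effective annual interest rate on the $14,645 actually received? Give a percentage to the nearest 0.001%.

Amount owed after one year: 15,000 × (1 + 0.0262/2)^2 = 15,000 × 1.026372 = $15,395.57.
Effective rate on net proceeds: 15,395.57 / 14,645 − 1 = 0.051251 = 5.125%.

5.125%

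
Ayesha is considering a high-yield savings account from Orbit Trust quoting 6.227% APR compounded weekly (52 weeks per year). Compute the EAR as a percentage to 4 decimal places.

EAR = (1 + 0.06227/52)^52 − 1.
= 1.064210 − 1 = 6.4210%.

6.4210%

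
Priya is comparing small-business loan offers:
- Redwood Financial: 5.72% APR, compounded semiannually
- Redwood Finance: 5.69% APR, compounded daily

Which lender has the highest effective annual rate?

Redwood Financial: (1 + 0.0572/2)^2 − 1 = 5.802%
Redwood Finance: (1 + 0.0569/365)^365 − 1 = 5.855%
The highest effective annual rate is Redwood Finance at 5.855%.

Redwood Finance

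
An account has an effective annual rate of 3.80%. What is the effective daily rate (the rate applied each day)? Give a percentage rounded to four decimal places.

The per-day rate i satisfies (1 + i)^365 = 1 + 0.0380.
i = 1.0380^(1/365) − 1 = 0.0001022 = 0.0102%.

0.0102%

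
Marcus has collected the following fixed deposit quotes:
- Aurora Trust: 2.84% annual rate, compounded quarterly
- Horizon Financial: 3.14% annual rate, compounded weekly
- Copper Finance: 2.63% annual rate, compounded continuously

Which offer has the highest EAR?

Aurora Trust: (1 + 0.0284/4)^4 − 1 = 2.870%
Horizon Financial: (1 + 0.0314/52)^52 − 1 = 3.189%
Copper Finance: e^0.0263 − 1 = 2.665%
The highest effective annual rate is Horizon Financial at 3.189%.

Horizon Financial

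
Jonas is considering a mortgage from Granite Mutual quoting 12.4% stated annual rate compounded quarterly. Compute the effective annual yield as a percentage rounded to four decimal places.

12.9886%

EAR = (1 + 0.124/4)^4 − 1.
= 1.129886 − 1 = 12.9886%.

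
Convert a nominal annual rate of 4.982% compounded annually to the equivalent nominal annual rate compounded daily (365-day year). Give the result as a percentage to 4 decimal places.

Compounded annually, EAR = nominal = 0.049820.
Solve (1 + r/365)^365 = 1.049820: r/365 = 1.049820^(1/365) − 1 = 0.000133, so r = 0.048622 = 4.8622%.

4.8622%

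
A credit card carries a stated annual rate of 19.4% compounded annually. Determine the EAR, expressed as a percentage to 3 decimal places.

19.400%

Annual compounding means the effective rate equals the nominal rate: 19.400%.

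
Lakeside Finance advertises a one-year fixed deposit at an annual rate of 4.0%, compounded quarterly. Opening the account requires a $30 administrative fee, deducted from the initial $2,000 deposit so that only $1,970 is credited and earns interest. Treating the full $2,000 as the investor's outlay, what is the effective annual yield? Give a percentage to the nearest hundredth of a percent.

2.50%

Value after one year: 1,970 × (1 + 0.040/4)^4 = 1,970 × 1.040604 = $2,049.99.
Effective yield on the $2,000 outlay: 2,049.99 / 2,000 − 1 = 0.024995 = 2.50%.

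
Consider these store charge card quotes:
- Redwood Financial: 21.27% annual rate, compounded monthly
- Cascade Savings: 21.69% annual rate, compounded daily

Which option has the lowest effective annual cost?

Redwood Financial: (1 + 0.2127/12)^12 − 1 = 23.471%
Cascade Savings: (1 + 0.2169/365)^365 − 1 = 24.214%
The lowest effective annual rate is Redwood Financial at 23.471%.

Redwood Financial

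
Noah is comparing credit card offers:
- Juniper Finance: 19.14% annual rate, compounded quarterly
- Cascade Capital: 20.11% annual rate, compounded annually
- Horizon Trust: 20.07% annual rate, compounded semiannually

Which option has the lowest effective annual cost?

Juniper Finance: (1 + 0.1914/4)^4 − 1 = 20.558%
Cascade Capital: compounded annually, EAR = 20.110%
Horizon Trust: (1 + 0.2007/2)^2 − 1 = 21.077%
The lowest effective annual rate is Cascade Capital at 20.110%.

Cascade Capital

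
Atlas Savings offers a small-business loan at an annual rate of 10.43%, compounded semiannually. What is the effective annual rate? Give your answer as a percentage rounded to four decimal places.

10.7020%

EAR = (1 + 0.1043/2)^2 − 1.
= (1 + 0.052150)^2 − 1 = 1.107020 − 1 = 10.7020%.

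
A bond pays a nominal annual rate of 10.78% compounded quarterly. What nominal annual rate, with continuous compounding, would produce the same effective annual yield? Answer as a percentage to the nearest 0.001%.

EAR = (1 + 0.1078/4)^4 − 1 = 0.112237.
Equivalent continuous rate: r = ln(1 + 0.112237) = 0.106373 = 10.637%.

10.637%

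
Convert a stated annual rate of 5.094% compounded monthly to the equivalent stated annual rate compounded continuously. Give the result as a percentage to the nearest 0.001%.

5.083%

EAR = (1 + 0.05094/12)^12 − 1 = 0.052146.
Equivalent continuous rate: r = ln(1 + 0.052146) = 0.050832 = 5.083%.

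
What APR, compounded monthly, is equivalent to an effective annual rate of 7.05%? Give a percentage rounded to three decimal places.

6.832%

(1 + r/12)^12 − 1 = 0.0705, so 1 + r/12 = 1.0705^(1/12).
r/12 = 0.005693, so r = 0.068320 = 6.832%.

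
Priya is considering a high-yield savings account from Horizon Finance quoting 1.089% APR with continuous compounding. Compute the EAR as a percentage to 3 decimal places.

With continuous compounding, EAR = e^0.01089 − 1.
e^0.01089 = 1.010950, so EAR = 0.010950 = 1.095%.

1.095%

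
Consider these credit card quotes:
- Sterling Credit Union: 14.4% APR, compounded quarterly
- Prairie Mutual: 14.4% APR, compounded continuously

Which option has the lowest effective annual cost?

Sterling Credit Union

Sterling Credit Union: (1 + 0.144/4)^4 − 1 = 15.196%
Prairie Mutual: e^0.144 − 1 = 15.488%
The lowest effective annual rate is Sterling Credit Union at 15.196%.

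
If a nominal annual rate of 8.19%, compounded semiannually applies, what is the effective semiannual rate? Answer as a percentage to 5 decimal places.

4.09500%

With a nominal annual rate compounded semiannually, the periodic rate is the nominal rate divided by 2.
i = 0.0819 / 2 = 0.0409500 = 4.09500%.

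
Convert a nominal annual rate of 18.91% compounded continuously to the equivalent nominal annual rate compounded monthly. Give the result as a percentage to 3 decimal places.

19.060%

EAR under continuous compounding: e^0.1891 − 1 = 0.208162.
Solve (1 + r/12)^12 = 1.208162: r/12 = 1.208162^(1/12) − 1 = 0.015883, so r = 0.190598 = 19.060%.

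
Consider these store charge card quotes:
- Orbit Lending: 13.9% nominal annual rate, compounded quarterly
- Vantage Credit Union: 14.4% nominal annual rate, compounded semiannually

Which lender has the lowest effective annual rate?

Orbit Lending

Orbit Lending: (1 + 0.139/4)^4 − 1 = 14.641%
Vantage Credit Union: (1 + 0.144/2)^2 − 1 = 14.918%
The lowest effective annual rate is Orbit Lending at 14.641%.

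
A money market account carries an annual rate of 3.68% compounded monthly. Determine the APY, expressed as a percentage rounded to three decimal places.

EAR = (1 + 0.0368/12)^12 − 1.
= (1 + 0.003067)^12 − 1 = 1.037427 − 1 = 3.743%.

3.743%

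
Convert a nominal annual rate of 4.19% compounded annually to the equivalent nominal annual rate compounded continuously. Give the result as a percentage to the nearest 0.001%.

4.105%

Compounded annually, EAR = nominal = 0.041900.
Equivalent continuous rate: r = ln(1 + 0.041900) = 0.041046 = 4.105%.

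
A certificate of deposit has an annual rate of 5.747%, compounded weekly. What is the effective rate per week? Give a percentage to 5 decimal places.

With a nominal annual rate compounded weekly, the periodic rate is the nominal rate divided by 52.
i = 0.05747 / 52 = 0.0011052 = 0.11052%.

0.11052%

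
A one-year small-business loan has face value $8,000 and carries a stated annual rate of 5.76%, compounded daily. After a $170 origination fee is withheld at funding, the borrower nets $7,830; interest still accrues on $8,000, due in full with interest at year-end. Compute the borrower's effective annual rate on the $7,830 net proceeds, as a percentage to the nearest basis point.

Amount owed after one year: 8,000 × (1 + 0.0576/365)^365 = 8,000 × 1.059286 = $8,474.29.
Effective rate on net proceeds: 8,474.29 / 7,830 − 1 = 0.082285 = 8.23%.

8.23%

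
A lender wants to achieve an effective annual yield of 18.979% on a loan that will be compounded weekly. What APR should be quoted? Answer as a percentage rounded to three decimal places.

(1 + r/52)^52 − 1 = 0.18979, so 1 + r/52 = 1.18979^(1/52).
r/52 = 0.003347, so r = 0.174068 = 17.407%.

17.407%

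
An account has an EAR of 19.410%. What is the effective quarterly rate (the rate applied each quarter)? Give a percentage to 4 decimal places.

4.5346%

The per-quarter rate i satisfies (1 + i)^4 = 1 + 0.19410.
i = 1.19410^(1/4) − 1 = 0.0453463 = 4.5346%.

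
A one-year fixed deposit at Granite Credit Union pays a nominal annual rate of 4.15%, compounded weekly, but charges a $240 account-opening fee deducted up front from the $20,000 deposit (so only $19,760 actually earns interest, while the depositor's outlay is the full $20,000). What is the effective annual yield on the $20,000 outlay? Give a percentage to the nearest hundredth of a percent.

Value after one year: 19,760 × (1 + 0.0415/52)^52 = 19,760 × 1.042356 = $20,596.95.
Effective yield on the $20,000 outlay: 20,596.95 / 20,000 − 1 = 0.029848 = 2.98%.

2.98%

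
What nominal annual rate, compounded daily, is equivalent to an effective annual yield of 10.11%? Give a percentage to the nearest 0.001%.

(1 + r/365)^365 − 1 = 0.1011, so 1 + r/365 = 1.1011^(1/365).
r/365 = 0.000264, so r = 0.096322 = 9.632%.

9.632%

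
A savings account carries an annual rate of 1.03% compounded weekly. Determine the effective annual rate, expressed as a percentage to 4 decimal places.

1.0352%

EAR = (1 + 0.0103/52)^52 − 1.
= 1.010352 − 1 = 1.0352%.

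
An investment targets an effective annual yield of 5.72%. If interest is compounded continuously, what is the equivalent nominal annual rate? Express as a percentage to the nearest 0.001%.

Continuous: nominal r satisfies e^r − 1 = 0.0572.
r = ln(1 + 0.0572) = ln(1.0572) = 0.055624 = 5.562%.

5.562%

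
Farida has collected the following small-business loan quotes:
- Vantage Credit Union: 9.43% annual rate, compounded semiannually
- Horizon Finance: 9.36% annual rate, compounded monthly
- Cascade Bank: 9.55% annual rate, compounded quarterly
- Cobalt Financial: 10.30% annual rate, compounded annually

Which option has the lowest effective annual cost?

Vantage Credit Union

Vantage Credit Union: (1 + 0.0943/2)^2 − 1 = 9.652%
Horizon Finance: (1 + 0.0936/12)^12 − 1 = 9.772%
Cascade Bank: (1 + 0.0955/4)^4 − 1 = 9.897%
Cobalt Financial: compounded annually, EAR = 10.300%
The lowest effective annual rate is Vantage Credit Union at 9.652%.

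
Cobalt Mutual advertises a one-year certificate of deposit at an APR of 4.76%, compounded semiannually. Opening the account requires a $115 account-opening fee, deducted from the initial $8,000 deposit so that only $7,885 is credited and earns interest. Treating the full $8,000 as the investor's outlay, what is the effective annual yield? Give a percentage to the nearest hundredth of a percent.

Value after one year: 7,885 × (1 + 0.0476/2)^2 = 7,885 × 1.048166 = $8,264.79.
Effective yield on the $8,000 outlay: 8,264.79 / 8,000 − 1 = 0.033099 = 3.31%.

3.31%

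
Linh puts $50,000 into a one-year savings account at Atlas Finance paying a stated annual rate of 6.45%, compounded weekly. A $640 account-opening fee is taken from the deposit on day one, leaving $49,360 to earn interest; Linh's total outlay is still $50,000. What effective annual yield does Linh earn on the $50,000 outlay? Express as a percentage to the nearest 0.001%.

5.293%

Value after one year: 49,360 × (1 + 0.0645/52)^52 = 49,360 × 1.066583 = $52,646.53.
Effective yield on the $50,000 outlay: 52,646.53 / 50,000 − 1 = 0.052931 = 5.293%.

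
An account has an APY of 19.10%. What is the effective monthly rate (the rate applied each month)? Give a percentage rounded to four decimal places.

1.4673%

The per-month rate i satisfies (1 + i)^12 = 1 + 0.1910.
i = 1.1910^(1/12) − 1 = 0.0146727 = 1.4673%.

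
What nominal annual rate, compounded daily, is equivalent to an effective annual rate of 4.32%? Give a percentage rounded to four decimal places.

(1 + r/365)^365 − 1 = 0.0432, so 1 + r/365 = 1.0432^(1/365).
r/365 = 0.000116, so r = 0.042295 = 4.2295%.

4.2295%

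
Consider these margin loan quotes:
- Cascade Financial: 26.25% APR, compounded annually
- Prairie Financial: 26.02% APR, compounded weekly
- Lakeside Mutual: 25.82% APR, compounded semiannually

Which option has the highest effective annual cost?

Prairie Financial

Cascade Financial: compounded annually, EAR = 26.250%
Prairie Financial: (1 + 0.2602/52)^52 − 1 = 29.635%
Lakeside Mutual: (1 + 0.2582/2)^2 − 1 = 27.487%
The highest effective annual rate is Prairie Financial at 29.635%.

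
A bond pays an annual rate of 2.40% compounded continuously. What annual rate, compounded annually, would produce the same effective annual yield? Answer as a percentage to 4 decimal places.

2.4290%

EAR under continuous compounding: e^0.0240 − 1 = 0.024290.
Compounded annually, the equivalent nominal rate is the EAR itself: 2.4290%.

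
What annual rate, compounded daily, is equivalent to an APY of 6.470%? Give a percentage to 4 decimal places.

6.2698%

(1 + r/365)^365 − 1 = 0.06470, so 1 + r/365 = 1.06470^(1/365).
r/365 = 0.000172, so r = 0.062698 = 6.2698%.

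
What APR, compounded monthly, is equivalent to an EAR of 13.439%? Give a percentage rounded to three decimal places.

12.676%

(1 + r/12)^12 − 1 = 0.13439, so 1 + r/12 = 1.13439^(1/12).
r/12 = 0.010563, so r = 0.126760 = 12.676%.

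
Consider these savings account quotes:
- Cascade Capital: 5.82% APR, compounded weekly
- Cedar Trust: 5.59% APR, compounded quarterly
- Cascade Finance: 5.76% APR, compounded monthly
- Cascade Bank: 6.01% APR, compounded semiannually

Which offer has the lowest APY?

Cascade Capital: (1 + 0.0582/52)^52 − 1 = 5.989%
Cedar Trust: (1 + 0.0559/4)^4 − 1 = 5.708%
Cascade Finance: (1 + 0.0576/12)^12 − 1 = 5.915%
Cascade Bank: (1 + 0.0601/2)^2 − 1 = 6.100%
The lowest effective annual rate is Cedar Trust at 5.708%.

Cedar Trust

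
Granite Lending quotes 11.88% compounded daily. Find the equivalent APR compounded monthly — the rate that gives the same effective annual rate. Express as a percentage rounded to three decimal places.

EAR = (1 + 0.1188/365)^365 − 1 = 0.126123.
Solve (1 + r/12)^12 = 1.126123: r/12 = 1.126123^(1/12) − 1 = 0.009948, so r = 0.119370 = 11.937%.

11.937%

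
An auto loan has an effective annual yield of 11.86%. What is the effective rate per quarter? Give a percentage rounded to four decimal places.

2.8416%

The per-quarter rate i satisfies (1 + i)^4 = 1 + 0.1186.
i = 1.1186^(1/4) − 1 = 0.0284157 = 2.8416%.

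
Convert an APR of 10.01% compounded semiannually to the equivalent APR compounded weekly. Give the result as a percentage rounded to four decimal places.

9.7767%

EAR = (1 + 0.1001/2)^2 − 1 = 0.102605.
Solve (1 + r/52)^52 = 1.102605: r/52 = 1.102605^(1/52) − 1 = 0.001880, so r = 0.097767 = 9.7767%.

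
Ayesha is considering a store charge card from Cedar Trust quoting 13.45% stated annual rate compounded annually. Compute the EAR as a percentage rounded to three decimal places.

Annual compounding means the effective rate equals the nominal rate: 13.450%.

13.450%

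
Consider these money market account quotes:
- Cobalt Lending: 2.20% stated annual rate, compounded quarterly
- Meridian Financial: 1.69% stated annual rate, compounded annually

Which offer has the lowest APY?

Cobalt Lending: (1 + 0.0220/4)^4 − 1 = 2.218%
Meridian Financial: compounded annually, EAR = 1.690%
The lowest effective annual rate is Meridian Financial at 1.690%.

Meridian Financial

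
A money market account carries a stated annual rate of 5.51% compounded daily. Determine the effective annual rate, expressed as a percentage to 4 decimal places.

5.6642%

EAR = (1 + 0.0551/365)^365 − 1.
= (1 + 0.000151)^365 − 1 = 1.056642 − 1 = 5.6642%.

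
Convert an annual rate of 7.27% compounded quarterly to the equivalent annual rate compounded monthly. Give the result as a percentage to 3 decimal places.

EAR = (1 + 0.0727/4)^4 − 1 = 0.074706.
Solve (1 + r/12)^12 = 1.074706: r/12 = 1.074706^(1/12) − 1 = 0.006022, so r = 0.072264 = 7.226%.

7.226%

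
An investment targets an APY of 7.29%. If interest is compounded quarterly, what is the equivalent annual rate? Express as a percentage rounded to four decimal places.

(1 + r/4)^4 − 1 = 0.0729, so 1 + r/4 = 1.0729^(1/4).
r/4 = 0.017747, so r = 0.070988 = 7.0988%.

7.0988%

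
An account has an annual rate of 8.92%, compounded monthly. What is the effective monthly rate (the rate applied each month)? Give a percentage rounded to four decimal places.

0.7433%

With a nominal annual rate compounded monthly, the periodic rate is the nominal rate divided by 12.
i = 0.0892 / 12 = 0.0074333 = 0.7433%.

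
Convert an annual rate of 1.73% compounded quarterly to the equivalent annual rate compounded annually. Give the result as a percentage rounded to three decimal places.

EAR = (1 + 0.0173/4)^4 − 1 = 0.017413.
Compounded annually, the equivalent nominal rate is the EAR itself: 1.741%.

1.741%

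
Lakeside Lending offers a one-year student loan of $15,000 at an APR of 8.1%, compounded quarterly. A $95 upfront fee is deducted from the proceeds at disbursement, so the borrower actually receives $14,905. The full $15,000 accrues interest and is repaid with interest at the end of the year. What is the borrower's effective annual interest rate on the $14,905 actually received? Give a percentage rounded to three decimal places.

9.040%

Amount owed after one year: 15,000 × (1 + 0.081/4)^4 = 15,000 × 1.083494 = $16,252.41.
Effective rate on net proceeds: 16,252.41 / 14,905 − 1 = 0.090400 = 9.040%.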